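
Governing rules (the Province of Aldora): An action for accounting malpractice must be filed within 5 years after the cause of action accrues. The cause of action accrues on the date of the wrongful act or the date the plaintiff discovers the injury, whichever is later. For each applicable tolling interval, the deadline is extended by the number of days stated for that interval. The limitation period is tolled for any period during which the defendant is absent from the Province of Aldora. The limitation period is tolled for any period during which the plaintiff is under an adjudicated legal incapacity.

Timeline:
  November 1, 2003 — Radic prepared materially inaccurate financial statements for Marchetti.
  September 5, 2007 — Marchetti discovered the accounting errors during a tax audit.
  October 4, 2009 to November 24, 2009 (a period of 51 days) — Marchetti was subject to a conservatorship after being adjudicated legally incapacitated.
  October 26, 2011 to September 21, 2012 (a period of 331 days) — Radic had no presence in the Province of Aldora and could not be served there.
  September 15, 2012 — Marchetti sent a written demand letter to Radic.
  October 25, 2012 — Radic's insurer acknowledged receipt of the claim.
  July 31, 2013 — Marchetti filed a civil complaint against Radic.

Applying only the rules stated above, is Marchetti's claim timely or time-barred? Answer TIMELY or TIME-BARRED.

The claim accrued on September 5, 2007 — the later of the November 1, 2003 act and the September 5, 2007 discovery.
5 years from September 5, 2007 is September 5, 2012.
The plaintiff's legal incapacity from October 4, 2009 to November 24, 2009 tolled the period for 51 days, extending the deadline to October 26, 2012.
Because the defendant's absence from the jurisdiction ran from October 26, 2011 to September 21, 2012, the deadline is extended by 331 days to September 22, 2013.
None of the other events listed affects the running of the period under the stated rules.
Filing on July 31, 2013 beat the September 22, 2013 deadline — the action is timely.

TIMELY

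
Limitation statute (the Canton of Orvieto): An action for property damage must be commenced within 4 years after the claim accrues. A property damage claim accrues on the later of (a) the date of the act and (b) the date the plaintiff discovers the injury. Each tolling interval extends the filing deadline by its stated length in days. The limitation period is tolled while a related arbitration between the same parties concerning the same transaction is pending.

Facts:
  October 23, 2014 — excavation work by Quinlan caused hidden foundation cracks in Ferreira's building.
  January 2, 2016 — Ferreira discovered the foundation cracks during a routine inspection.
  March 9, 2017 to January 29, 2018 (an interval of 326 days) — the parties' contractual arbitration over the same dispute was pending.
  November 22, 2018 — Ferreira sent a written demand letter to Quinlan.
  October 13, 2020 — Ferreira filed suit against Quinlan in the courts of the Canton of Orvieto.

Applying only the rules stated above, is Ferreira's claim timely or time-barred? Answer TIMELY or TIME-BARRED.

TIMELY

Taking the later of the act (October 23, 2014) and discovery (January 2, 2016), the claim accrued on January 2, 2016.
4 years from January 2, 2016 is January 2, 2020.
The pending related arbitration from March 9, 2017 to January 29, 2018 tolled the period for 326 days, extending the deadline to November 23, 2020.
The other events in the timeline have no effect on the limitation period under the stated rules.
Ferreira filed on October 13, 2020, before the November 23, 2020 deadline, so the action is timely.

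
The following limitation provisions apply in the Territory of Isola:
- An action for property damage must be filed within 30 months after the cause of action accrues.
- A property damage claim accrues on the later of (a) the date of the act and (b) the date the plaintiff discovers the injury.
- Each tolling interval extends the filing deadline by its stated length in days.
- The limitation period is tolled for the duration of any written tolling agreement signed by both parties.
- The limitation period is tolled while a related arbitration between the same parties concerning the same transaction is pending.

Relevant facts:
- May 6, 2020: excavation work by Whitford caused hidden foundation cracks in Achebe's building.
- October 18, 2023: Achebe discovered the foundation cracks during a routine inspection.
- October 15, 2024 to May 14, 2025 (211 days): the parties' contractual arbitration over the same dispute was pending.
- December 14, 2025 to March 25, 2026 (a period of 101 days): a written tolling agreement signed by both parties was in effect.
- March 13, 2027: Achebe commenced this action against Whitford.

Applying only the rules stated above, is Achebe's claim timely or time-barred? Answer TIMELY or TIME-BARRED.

TIME-BARRED

The claim accrued on October 18, 2023 — the later of the May 6, 2020 act and the October 18, 2023 discovery.
The untolled deadline — 30 months after October 18, 2023 — is April 18, 2026.
Because the pending related arbitration ran from October 15, 2024 to May 14, 2025, the deadline is extended by 211 days to November 15, 2026.
The written tolling agreement from December 14, 2025 to March 25, 2026 tolled the period for 101 days, extending the deadline to February 24, 2027.
Filing on March 13, 2027 missed the February 24, 2027 deadline — the action is time-barred.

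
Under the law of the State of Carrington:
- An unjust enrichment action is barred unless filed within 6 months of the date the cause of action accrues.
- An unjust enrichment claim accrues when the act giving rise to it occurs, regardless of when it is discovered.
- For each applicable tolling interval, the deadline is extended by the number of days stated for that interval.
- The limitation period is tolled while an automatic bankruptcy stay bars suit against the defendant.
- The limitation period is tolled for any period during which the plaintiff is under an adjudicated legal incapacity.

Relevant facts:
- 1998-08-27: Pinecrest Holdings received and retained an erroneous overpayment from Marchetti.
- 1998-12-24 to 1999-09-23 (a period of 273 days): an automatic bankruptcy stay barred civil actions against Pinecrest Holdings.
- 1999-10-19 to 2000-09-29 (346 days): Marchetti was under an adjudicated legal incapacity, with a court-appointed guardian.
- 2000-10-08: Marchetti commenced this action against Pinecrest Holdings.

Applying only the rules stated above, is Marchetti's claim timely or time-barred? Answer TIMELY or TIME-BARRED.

The claim accrued on 1998-08-27, when the wrongful act occurred.
6 months from 1998-08-27 is 1999-02-27.
Because the automatic bankruptcy stay ran from 1998-12-24 to 1999-09-23, the deadline is extended by 273 days to 1999-11-27.
The plaintiff's legal incapacity from 1999-10-19 to 2000-09-29 tolled the period for 346 days, extending the deadline to 2000-11-07.
Marchetti filed on 2000-10-08, before the 2000-11-07 deadline, so the action is timely.

TIMELY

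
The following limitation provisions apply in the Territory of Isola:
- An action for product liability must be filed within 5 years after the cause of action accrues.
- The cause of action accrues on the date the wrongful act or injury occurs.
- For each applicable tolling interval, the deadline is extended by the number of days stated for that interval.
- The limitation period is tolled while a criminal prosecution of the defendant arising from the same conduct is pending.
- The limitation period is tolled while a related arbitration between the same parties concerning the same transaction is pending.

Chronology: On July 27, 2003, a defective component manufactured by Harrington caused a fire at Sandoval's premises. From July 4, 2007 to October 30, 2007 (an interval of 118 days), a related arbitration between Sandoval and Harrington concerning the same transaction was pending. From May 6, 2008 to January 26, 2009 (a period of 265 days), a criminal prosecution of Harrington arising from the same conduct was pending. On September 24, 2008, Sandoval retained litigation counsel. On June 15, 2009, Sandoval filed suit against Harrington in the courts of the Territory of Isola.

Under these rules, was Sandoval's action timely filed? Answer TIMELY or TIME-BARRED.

The cause of action accrued on July 27, 2003, the date of the act.
Adding the 5 years base period to July 27, 2003 gives a deadline of July 27, 2008, before any tolling.
The period was tolled for 118 days by the pending related arbitration (July 4, 2007 to October 30, 2007), pushing the deadline to November 22, 2008.
The pending criminal prosecution from May 6, 2008 to January 26, 2009 tolled the period for 265 days, extending the deadline to August 14, 2009.
Nothing else in the chronology tolls or restarts the period.
Filing on June 15, 2009 beat the August 14, 2009 deadline — the action is timely.

TIMELY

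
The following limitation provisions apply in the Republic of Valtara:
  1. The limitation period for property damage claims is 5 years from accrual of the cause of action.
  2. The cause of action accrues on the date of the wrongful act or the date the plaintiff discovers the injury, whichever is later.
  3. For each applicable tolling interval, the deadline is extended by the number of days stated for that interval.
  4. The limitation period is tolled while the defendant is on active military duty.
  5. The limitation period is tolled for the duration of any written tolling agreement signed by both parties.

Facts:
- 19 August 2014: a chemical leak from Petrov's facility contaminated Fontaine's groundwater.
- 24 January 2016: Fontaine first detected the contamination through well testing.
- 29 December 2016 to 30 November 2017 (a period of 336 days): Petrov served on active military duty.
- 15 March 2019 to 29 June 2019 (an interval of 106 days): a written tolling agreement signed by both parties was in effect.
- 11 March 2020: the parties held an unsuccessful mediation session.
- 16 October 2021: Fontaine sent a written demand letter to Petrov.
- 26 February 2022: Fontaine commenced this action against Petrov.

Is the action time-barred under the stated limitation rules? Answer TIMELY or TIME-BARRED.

TIMELY

Taking the later of the act (19 August 2014) and discovery (24 January 2016), the claim accrued on 24 January 2016.
Adding the 5 years base period to 24 January 2016 gives a deadline of 24 January 2021, before any tolling.
The period was tolled for 336 days by the defendant's active military service (29 December 2016 to 30 November 2017), pushing the deadline to 26 December 2021.
The written tolling agreement from 15 March 2019 to 29 June 2019 tolled the period for 106 days, extending the deadline to 11 April 2022.
Nothing else in the chronology tolls or restarts the period.
Fontaine filed on 26 February 2022, before the 11 April 2022 deadline, so the action is timely.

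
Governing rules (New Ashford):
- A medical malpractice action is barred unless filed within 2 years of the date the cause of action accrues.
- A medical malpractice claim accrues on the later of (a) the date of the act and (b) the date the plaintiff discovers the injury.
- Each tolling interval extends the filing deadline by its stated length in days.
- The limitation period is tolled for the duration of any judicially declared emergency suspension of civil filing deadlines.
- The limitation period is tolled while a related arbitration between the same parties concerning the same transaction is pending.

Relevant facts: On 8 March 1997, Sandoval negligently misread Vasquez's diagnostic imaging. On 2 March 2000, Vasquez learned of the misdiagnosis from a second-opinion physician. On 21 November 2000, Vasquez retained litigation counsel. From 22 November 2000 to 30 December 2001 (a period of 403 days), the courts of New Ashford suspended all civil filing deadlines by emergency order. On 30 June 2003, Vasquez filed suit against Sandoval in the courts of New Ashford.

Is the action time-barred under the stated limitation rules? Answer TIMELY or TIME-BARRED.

The claim accrued on 2 March 2000 — the later of the 8 March 1997 act and the 2 March 2000 discovery.
Adding the 2 years base period to 2 March 2000 gives a deadline of 2 March 2002, before any tolling.
Because the emergency suspension of filing deadlines ran from 22 November 2000 to 30 December 2001, the deadline is extended by 403 days to 9 April 2003.
None of the other events listed affects the running of the period under the stated rules.
The 30 June 2003 filing falls after the 9 April 2003 deadline; the claim is time-barred.

TIME-BARRED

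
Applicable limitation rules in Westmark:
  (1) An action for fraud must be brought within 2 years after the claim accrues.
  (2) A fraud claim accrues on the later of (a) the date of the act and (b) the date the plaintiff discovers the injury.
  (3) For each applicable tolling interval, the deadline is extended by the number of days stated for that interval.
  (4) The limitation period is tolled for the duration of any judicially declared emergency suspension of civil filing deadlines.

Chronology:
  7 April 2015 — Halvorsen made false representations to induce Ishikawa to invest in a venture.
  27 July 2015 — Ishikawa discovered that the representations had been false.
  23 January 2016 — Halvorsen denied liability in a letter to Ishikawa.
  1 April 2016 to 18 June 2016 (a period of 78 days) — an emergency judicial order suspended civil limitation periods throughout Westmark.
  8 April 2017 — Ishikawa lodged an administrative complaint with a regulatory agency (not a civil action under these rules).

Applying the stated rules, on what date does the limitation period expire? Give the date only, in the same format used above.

Because discovery on 27 July 2015 post-dates the 7 April 2015 act, accrual under the later-of rule falls on 27 July 2015.
Adding the 2 years base period to 27 July 2015 gives a deadline of 27 July 2017, before any tolling.
Because the emergency suspension of filing deadlines ran from 1 April 2016 to 18 June 2016, the deadline is extended by 78 days to 13 October 2017.
None of the other events listed affects the running of the period under the stated rules.

13 October 2017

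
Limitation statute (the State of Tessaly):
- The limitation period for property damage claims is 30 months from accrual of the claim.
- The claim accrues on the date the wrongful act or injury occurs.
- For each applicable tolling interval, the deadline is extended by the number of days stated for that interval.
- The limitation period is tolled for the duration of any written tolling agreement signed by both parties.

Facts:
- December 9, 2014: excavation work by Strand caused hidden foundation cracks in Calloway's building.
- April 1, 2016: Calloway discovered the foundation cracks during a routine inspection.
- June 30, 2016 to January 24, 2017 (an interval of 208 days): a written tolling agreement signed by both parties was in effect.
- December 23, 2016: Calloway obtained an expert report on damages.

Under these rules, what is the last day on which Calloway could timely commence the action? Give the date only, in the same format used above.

Because the rule ties accrual to occurrence, the claim accrued on December 9, 2014, not on the April 1, 2016 discovery date.
The untolled deadline — 30 months after December 9, 2014 — is June 9, 2017.
The written tolling agreement from June 30, 2016 to January 24, 2017 tolled the period for 208 days, extending the deadline to January 3, 2018.
None of the other events listed affects the running of the period under the stated rules.

January 3, 2018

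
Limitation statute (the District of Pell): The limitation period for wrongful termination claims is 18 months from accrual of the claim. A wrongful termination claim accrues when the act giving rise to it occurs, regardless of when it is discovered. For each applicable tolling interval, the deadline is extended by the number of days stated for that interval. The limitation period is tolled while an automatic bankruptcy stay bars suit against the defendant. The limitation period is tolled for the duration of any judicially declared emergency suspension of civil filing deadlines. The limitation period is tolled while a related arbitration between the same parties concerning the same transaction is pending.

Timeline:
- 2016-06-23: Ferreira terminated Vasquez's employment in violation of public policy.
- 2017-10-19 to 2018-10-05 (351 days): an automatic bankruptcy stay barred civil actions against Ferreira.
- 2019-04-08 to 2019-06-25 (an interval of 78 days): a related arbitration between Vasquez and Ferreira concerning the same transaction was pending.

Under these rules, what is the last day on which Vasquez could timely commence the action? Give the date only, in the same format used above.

The limitation period began to run on 2016-06-23.
18 months from 2016-06-23 is 2017-12-23.
The automatic bankruptcy stay from 2017-10-19 to 2018-10-05 tolled the period for 351 days, extending the deadline to 2018-12-09.
By the time the pending related arbitration began on 2019-04-08, the limitation period had already expired on 2018-12-09; that interval cannot revive it.

2018-12-09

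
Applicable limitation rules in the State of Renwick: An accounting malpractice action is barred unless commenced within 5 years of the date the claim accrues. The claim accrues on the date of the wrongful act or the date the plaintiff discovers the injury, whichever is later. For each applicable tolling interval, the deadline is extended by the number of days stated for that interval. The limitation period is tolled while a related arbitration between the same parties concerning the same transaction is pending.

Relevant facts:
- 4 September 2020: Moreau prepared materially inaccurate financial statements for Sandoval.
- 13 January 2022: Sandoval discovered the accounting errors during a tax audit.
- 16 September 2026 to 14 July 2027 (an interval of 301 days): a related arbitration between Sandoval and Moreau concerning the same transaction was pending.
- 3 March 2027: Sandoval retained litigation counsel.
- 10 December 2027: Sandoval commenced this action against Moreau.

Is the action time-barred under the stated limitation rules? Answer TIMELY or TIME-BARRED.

TIME-BARRED

Because discovery on 13 January 2022 post-dates the 4 September 2020 act, accrual under the later-of rule falls on 13 January 2022.
Adding the 5 years base period to 13 January 2022 gives a deadline of 13 January 2027, before any tolling.
Because the pending related arbitration ran from 16 September 2026 to 14 July 2027, the deadline is extended by 301 days to 10 November 2027.
None of the other events listed affects the running of the period under the stated rules.
Sandoval filed on 10 December 2027, after the 10 November 2027 deadline, so the action is time-barred.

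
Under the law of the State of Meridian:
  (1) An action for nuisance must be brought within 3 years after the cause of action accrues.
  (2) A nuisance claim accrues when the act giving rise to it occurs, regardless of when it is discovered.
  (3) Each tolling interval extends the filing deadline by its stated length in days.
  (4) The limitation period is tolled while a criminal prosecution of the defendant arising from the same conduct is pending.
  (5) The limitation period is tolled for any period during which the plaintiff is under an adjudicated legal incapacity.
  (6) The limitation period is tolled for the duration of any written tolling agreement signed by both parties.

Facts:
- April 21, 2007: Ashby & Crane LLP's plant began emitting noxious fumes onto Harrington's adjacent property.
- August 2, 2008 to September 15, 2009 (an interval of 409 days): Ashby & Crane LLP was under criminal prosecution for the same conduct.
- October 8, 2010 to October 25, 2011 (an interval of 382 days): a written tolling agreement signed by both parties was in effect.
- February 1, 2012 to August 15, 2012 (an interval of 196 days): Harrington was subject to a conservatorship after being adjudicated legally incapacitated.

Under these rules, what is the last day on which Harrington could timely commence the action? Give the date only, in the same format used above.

January 2, 2013

The claim accrued on April 21, 2007, when the wrongful act occurred.
The untolled deadline — 3 years after April 21, 2007 — is April 21, 2010.
The pending criminal prosecution from August 2, 2008 to September 15, 2009 tolled the period for 409 days, extending the deadline to June 4, 2011.
Because the written tolling agreement ran from October 8, 2010 to October 25, 2011, the deadline is extended by 382 days to June 20, 2012.
The plaintiff's legal incapacity from February 1, 2012 to August 15, 2012 tolled the period for 196 days, extending the deadline to January 2, 2013.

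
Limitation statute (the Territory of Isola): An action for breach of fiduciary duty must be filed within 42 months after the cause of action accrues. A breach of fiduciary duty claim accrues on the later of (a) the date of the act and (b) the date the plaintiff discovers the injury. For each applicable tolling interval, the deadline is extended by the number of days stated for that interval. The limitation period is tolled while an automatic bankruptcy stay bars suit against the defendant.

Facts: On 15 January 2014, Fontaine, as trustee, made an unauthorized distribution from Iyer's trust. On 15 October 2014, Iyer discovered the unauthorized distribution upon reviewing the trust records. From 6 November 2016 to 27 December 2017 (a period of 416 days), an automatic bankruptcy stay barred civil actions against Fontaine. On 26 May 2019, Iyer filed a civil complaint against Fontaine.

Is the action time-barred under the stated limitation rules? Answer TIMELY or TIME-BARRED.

TIMELY

Taking the later of the act (15 January 2014) and discovery (15 October 2014), the claim accrued on 15 October 2014.
Adding the 42 months base period to 15 October 2014 gives a deadline of 15 April 2018, before any tolling.
The automatic bankruptcy stay from 6 November 2016 to 27 December 2017 tolled the period for 416 days, extending the deadline to 5 June 2019.
Iyer filed on 26 May 2019, before the 5 June 2019 deadline, so the action is timely.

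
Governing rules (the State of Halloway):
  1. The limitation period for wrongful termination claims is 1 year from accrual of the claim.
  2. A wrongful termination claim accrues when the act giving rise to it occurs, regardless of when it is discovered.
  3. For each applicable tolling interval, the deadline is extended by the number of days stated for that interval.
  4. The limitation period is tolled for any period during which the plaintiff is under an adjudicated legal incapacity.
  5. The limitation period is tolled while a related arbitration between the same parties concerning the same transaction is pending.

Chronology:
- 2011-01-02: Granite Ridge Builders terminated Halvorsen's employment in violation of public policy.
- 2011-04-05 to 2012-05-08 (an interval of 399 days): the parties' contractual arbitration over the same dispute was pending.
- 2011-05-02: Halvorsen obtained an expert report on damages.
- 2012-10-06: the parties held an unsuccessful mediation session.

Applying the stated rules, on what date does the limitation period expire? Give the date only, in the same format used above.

2013-02-04

The claim accrued on 2011-01-02, the date of the act.
1 year from 2011-01-02 is 2012-01-02.
Because the pending related arbitration ran from 2011-04-05 to 2012-05-08, the deadline is extended by 399 days to 2013-02-04.
Nothing else in the chronology tolls or restarts the period.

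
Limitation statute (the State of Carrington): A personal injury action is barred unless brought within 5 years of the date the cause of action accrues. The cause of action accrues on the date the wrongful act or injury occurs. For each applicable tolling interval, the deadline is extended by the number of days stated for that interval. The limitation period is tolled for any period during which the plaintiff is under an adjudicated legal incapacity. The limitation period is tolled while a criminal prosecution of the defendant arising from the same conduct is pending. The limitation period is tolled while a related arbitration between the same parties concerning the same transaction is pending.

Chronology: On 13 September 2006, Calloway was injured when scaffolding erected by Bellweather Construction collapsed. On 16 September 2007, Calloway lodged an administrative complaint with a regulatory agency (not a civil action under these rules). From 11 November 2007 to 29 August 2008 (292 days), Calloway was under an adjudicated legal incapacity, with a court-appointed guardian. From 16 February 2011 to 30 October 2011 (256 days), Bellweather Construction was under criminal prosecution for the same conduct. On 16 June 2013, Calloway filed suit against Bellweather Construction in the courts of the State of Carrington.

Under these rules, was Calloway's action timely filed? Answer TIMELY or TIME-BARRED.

TIME-BARRED

The limitation period began to run on 13 September 2006.
5 years from 13 September 2006 is 13 September 2011.
The period was tolled for 292 days by the plaintiff's legal incapacity (11 November 2007 to 29 August 2008), pushing the deadline to 1 July 2012.
The period was tolled for 256 days by the pending criminal prosecution (16 February 2011 to 30 October 2011), pushing the deadline to 14 March 2013.
Nothing else in the chronology tolls or restarts the period.
The 16 June 2013 filing falls after the 14 March 2013 deadline; the claim is time-barred.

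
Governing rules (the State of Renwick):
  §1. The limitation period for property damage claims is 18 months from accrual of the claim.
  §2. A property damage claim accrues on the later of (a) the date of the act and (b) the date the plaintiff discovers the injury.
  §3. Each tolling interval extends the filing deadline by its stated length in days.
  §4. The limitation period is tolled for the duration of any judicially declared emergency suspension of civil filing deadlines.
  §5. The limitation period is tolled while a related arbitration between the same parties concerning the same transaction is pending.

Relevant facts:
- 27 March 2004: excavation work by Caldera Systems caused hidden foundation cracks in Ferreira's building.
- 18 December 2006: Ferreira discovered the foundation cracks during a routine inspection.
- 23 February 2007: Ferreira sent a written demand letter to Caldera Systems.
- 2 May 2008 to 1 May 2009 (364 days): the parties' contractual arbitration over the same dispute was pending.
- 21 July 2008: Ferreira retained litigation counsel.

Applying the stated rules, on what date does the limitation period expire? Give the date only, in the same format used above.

17 June 2009

Taking the later of the act (27 March 2004) and discovery (18 December 2006), the claim accrued on 18 December 2006.
18 months from 18 December 2006 is 18 June 2008.
Because the pending related arbitration ran from 2 May 2008 to 1 May 2009, the deadline is extended by 364 days to 17 June 2009.
None of the other events listed affects the running of the period under the stated rules.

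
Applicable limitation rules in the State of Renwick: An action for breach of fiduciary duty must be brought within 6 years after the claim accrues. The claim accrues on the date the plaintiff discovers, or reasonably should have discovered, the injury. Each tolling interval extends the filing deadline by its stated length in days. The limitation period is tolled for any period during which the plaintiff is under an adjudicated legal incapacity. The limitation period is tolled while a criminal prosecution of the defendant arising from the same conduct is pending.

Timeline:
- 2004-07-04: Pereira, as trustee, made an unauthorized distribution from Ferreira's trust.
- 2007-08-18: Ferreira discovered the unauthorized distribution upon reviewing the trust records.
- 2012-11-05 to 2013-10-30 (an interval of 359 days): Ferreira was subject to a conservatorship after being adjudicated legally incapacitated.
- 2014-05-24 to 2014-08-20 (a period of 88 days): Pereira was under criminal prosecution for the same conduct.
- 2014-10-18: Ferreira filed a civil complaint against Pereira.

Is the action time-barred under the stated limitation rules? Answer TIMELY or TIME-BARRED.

Accrual is tied to discovery, so the period began on 2007-08-18 rather than on 2004-07-04 when the act occurred.
The untolled deadline — 6 years after 2007-08-18 — is 2013-08-18.
Because the plaintiff's legal incapacity ran from 2012-11-05 to 2013-10-30, the deadline is extended by 359 days to 2014-08-12.
The period was tolled for 88 days by the pending criminal prosecution (2014-05-24 to 2014-08-20), pushing the deadline to 2014-11-08.
Ferreira filed on 2014-10-18, before the 2014-11-08 deadline, so the action is timely.

TIMELY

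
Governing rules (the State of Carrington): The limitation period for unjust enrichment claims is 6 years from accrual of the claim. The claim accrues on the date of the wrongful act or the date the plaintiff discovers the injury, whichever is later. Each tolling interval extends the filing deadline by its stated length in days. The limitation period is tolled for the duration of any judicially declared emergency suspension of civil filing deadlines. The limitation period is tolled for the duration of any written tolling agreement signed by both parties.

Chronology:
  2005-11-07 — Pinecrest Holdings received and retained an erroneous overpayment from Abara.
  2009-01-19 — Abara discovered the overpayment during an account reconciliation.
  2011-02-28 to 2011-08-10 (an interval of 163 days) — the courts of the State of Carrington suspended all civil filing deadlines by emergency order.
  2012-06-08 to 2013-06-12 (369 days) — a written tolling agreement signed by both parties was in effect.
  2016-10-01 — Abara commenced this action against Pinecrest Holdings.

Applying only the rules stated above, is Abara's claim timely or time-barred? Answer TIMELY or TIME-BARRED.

The claim accrued on 2009-01-19 — the later of the 2005-11-07 act and the 2009-01-19 discovery.
The untolled deadline — 6 years after 2009-01-19 — is 2015-01-19.
The period was tolled for 163 days by the emergency suspension of filing deadlines (2011-02-28 to 2011-08-10), pushing the deadline to 2015-07-01.
The written tolling agreement from 2012-06-08 to 2013-06-12 tolled the period for 369 days, extending the deadline to 2016-07-04.
Abara filed on 2016-10-01, after the 2016-07-04 deadline, so the action is time-barred.

TIME-BARRED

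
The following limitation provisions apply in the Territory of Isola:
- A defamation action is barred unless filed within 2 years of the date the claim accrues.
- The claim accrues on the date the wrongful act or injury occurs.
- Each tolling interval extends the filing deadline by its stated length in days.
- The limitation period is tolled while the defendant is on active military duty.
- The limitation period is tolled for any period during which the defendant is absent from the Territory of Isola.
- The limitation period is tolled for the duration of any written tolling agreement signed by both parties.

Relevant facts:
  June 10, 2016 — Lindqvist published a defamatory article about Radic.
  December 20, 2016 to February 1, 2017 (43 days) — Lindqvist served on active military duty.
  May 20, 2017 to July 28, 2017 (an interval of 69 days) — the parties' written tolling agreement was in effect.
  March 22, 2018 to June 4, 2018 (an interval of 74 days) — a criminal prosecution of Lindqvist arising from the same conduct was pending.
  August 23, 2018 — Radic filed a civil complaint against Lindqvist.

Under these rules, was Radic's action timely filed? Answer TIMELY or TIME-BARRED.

TIMELY

The claim accrued on June 10, 2016, when the wrongful act occurred.
2 years from June 10, 2016 is June 10, 2018.
Because the defendant's active military service ran from December 20, 2016 to February 1, 2017, the deadline is extended by 43 days to July 23, 2018.
The period was tolled for 69 days by the written tolling agreement (May 20, 2017 to July 28, 2017), pushing the deadline to September 30, 2018.
The pending criminal prosecution from March 22, 2018 to June 4, 2018 does not toll the period, because no stated rule makes a criminal prosecution a tolling event.
The August 23, 2018 filing precedes the September 30, 2018 deadline; the claim is timely.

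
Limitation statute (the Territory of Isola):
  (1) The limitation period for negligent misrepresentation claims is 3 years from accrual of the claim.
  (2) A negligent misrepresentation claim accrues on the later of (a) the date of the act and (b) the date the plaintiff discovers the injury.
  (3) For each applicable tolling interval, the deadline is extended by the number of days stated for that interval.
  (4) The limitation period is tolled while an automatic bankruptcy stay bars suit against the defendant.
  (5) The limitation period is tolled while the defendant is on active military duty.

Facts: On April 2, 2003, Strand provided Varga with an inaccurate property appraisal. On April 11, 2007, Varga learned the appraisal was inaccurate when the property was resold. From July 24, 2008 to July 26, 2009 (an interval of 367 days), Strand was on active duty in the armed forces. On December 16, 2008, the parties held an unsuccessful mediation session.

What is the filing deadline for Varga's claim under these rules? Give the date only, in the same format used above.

The claim accrued on April 11, 2007 — the later of the April 2, 2003 act and the April 11, 2007 discovery.
3 years from April 11, 2007 is April 11, 2010.
The defendant's active military service from July 24, 2008 to July 26, 2009 tolled the period for 367 days, extending the deadline to April 13, 2011.
The other events in the timeline have no effect on the limitation period under the stated rules.

April 13, 2011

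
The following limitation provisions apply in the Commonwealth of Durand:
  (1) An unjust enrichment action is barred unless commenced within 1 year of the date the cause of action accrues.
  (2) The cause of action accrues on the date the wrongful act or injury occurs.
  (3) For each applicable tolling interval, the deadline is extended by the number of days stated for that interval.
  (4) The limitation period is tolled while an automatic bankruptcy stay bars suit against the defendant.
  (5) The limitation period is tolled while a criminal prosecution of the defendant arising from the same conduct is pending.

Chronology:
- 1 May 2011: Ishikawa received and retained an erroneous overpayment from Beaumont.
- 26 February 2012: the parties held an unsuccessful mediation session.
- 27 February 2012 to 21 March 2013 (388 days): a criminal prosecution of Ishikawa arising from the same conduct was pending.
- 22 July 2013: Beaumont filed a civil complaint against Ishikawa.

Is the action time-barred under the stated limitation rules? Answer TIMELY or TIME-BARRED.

The cause of action accrued on 1 May 2011, the date of the act.
1 year from 1 May 2011 is 1 May 2012.
Because the pending criminal prosecution ran from 27 February 2012 to 21 March 2013, the deadline is extended by 388 days to 24 May 2013.
The other events in the timeline have no effect on the limitation period under the stated rules.
Filing on 22 July 2013 missed the 24 May 2013 deadline — the action is time-barred.

TIME-BARRED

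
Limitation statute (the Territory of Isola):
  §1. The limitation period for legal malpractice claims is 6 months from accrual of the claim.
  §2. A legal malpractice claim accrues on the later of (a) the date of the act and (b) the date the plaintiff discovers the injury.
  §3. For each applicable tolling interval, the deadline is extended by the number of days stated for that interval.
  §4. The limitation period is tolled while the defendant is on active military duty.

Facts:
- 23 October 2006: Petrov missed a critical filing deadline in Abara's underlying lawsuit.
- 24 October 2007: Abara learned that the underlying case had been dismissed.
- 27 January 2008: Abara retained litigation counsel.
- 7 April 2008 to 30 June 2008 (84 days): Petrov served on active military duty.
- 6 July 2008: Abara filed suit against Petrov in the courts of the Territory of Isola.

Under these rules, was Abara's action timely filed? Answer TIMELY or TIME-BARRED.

TIMELY

Taking the later of the act (23 October 2006) and discovery (24 October 2007), the claim accrued on 24 October 2007.
Adding the 6 months base period to 24 October 2007 gives a deadline of 24 April 2008, before any tolling.
The defendant's active military service from 7 April 2008 to 30 June 2008 tolled the period for 84 days, extending the deadline to 17 July 2008.
Nothing else in the chronology tolls or restarts the period.
Abara filed on 6 July 2008, before the 17 July 2008 deadline, so the action is timely.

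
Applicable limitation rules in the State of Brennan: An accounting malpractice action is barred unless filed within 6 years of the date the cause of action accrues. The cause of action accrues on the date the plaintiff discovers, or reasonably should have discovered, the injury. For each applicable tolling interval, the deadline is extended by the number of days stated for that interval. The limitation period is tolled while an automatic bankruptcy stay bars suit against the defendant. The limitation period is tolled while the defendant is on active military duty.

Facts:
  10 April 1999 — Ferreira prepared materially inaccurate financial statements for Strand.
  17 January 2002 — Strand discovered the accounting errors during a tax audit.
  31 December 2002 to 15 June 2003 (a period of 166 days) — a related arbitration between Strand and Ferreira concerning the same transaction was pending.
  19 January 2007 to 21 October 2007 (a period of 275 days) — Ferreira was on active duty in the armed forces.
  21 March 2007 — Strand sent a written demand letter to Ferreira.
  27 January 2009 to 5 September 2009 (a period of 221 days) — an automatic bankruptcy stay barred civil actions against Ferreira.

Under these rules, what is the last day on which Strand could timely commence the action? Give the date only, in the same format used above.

18 October 2008

Under the discovery rule, the claim accrued on 17 January 2002, when Strand discovered the injury — not on the 10 April 1999 date of the underlying act.
Adding the 6 years base period to 17 January 2002 gives a deadline of 17 January 2008, before any tolling.
The defendant's active military service from 19 January 2007 to 21 October 2007 tolled the period for 275 days, extending the deadline to 18 October 2008.
The automatic bankruptcy stay starting 27 January 2009 came too late — the period had run on 18 October 2008 — and so does not extend the deadline.
Although a pending arbitration ran from 31 December 2002 to 15 June 2003, the stated rules do not make that a tolling event, so it is disregarded.
Nothing else in the chronology tolls or restarts the period.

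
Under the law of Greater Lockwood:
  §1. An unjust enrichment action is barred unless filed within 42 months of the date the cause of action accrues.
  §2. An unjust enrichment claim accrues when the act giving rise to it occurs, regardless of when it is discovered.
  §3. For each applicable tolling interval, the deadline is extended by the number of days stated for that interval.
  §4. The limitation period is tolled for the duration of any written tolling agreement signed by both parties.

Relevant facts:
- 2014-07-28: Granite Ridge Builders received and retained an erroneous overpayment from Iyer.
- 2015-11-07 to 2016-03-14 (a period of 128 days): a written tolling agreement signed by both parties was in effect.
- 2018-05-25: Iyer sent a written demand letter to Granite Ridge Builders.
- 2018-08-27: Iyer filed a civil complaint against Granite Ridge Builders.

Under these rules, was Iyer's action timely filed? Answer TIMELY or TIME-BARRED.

The cause of action accrued on 2014-07-28, the date of the act.
Adding the 42 months base period to 2014-07-28 gives a deadline of 2018-01-28, before any tolling.
The period was tolled for 128 days by the written tolling agreement (2015-11-07 to 2016-03-14), pushing the deadline to 2018-06-05.
Nothing else in the chronology tolls or restarts the period.
Filing on 2018-08-27 missed the 2018-06-05 deadline — the action is time-barred.

TIME-BARRED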